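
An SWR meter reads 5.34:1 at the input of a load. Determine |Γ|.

|Γ| ≈ 0.685

|Γ| = (S − 1)/(S + 1) = (5.34 − 1)/(5.34 + 1) = 4.34/6.34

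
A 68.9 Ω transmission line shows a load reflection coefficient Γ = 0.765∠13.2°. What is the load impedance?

Z_L ≈ 299 + j252 Ω

Z_L = Z_0·(1 + Γ)/(1 − Γ) = 68.9·(1.74 + j0.175)/(0.255 − j0.175)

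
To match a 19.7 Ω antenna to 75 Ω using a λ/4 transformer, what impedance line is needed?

Z_qwt = √(Z_0·R_L) = √(75 × 19.7) = √1478

Z_qwt ≈ 38.4 Ω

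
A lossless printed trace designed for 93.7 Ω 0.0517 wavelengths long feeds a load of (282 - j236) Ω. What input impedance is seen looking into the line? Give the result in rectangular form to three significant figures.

Z_in ≈ 70.7 − j149 Ω

βl = 2π × 0.0517 = 18.6°
tan(βl) = tan(18.6°) = 0.337
Z_in = Z_0·(Z_L + jZ_0·tanβl)/(Z_0 + jZ_L·tanβl)
     = 93.7·(282 − j204)/(173 + j95)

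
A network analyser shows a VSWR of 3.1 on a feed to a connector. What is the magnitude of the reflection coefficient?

|Γ| ≈ 0.512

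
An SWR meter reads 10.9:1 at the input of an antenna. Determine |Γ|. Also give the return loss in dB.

|Γ| ≈ 0.832; return loss ≈ 1.6 dB

|Γ| = (S − 1)/(S + 1) = (10.9 − 1)/(10.9 + 1) = 9.9/11.9
RL = −20·log₁₀|Γ| = −20·log₁₀(0.832)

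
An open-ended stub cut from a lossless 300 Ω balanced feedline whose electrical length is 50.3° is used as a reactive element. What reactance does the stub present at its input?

X_in ≈ -249 Ω (capacitive)

tan(βl) = 1.2
For an open-ended stub, Z_in = −jZ_0·cot(βl) = −jZ_0/tan(βl)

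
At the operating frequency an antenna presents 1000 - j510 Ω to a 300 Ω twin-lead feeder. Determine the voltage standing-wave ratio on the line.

Γ = (Z_L − Z_0)/(Z_L + Z_0) = (700 − j510)/(1300 − j510)
|Γ| = 866/1400 = 0.62
VSWR = (1 + |Γ|)/(1 − |Γ|) = 1.62/0.38

VSWR ≈ 4.27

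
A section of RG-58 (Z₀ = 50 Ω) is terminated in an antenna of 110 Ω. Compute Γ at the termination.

Γ = (Z_L − Z_0)/(Z_L + Z_0) = (110 − 50)/(110 + 50) = 60/160

Γ = 0.375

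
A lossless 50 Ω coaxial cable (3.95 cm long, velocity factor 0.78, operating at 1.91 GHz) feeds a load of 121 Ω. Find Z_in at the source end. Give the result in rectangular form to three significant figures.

Z_in ≈ 24.6 + j19.5 Ω

λ = v/f = 0.78·c / 1.91 GHz = 0.123 m
βl = 2π·l/λ = 2π × 0.322 = 116°
tan(βl) = tan(116°) = -2.04
Z_in = Z_0·(Z_L + jZ_0·tanβl)/(Z_0 + jZ_L·tanβl)
     = 50·(121 − j102)/(50 − j247)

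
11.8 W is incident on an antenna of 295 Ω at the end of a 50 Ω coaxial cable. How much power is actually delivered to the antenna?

Γ = (295 − 50)/(295 + 50) = 0.71
|Γ|² = 0.504
P_refl = |Γ|²·P_inc = 5.95 W, P_del = (1 − |Γ|²)·P_inc = 5.85 W

P_delivered ≈ 5.85 W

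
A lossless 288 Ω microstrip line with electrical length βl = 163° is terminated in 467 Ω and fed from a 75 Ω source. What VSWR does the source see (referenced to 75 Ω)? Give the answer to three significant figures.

tan(βl) = -0.306
Z_in = Z_0·(Z_L + jZ_0·tanβl)/(Z_0 + jZ_L·tanβl) = 410 + j115 Ω
Γ_s = (Z_in − Z_s)/(Z_in + Z_s) = (335 + j115)/(485 + j115), |Γ_s| = 0.711
VSWR = (1 + |Γ_s|)/(1 − |Γ_s|)

VSWR ≈ 5.91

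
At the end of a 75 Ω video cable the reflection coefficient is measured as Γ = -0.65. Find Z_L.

Z_L ≈ 15.9 Ω

Z_L = Z_0·(1 + Γ)/(1 − Γ) = 75·(0.35)/(1.65)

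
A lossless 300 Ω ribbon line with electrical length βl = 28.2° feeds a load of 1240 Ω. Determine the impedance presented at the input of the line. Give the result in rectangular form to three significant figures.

tan(βl) = tan(28.2°) = 0.536
Z_in = Z_0·(Z_L + jZ_0·tanβl)/(Z_0 + jZ_L·tanβl)
     = 300·(1240 + j161)/(300 + j665)

Z_in ≈ 270 − j438 Ω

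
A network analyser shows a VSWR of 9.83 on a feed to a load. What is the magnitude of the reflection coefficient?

|Γ| ≈ 0.815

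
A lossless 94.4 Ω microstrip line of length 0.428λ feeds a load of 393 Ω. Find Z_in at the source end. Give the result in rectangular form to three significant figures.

Z_in ≈ 95.4 + j147 Ω

βl = 2π × 0.428 = 154°
tan(βl) = tan(154°) = -0.486
Z_in = Z_0·(Z_L + jZ_0·tanβl)/(Z_0 + jZ_L·tanβl)
     = 94.4·(393 − j45.9)/(94.4 − j191)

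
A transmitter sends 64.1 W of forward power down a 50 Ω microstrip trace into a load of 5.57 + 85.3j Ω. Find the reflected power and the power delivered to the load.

P_reflected ≈ 57.2 W; P_delivered ≈ 6.89 W

|Γ| = |(-44.43 + j85.3)/(55.57 + j85.3)| = 0.945
|Γ|² = 0.893
P_refl = |Γ|²·P_inc = 57.2 W, P_del = (1 − |Γ|²)·P_inc = 6.89 W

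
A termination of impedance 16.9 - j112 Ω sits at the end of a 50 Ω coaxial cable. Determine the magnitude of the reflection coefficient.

|Γ| ≈ 0.895

Γ = (Z_L − Z_0)/(Z_L + Z_0) = (-33.1 − j112)/(66.9 − j112)
|Γ| = 117/130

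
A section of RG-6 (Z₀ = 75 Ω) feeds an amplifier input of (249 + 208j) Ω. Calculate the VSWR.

VSWR ≈ 5.76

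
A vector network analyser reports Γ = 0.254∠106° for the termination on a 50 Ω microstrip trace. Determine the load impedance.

Z_L ≈ 38.8 + j20.3 Ω

Z_L = Z_0·(1 + Γ)/(1 − Γ) = 50·(0.93 + j0.244)/(1.07 − j0.244)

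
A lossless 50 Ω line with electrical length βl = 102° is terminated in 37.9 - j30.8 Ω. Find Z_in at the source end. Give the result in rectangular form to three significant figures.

Z_in ≈ 53.7 + j39.2 Ω

tan(βl) = tan(102°) = -4.7
Z_in = Z_0·(Z_L + jZ_0·tanβl)/(Z_0 + jZ_L·tanβl)
     = 50·(37.9 − j266)/(-94.9 − j178)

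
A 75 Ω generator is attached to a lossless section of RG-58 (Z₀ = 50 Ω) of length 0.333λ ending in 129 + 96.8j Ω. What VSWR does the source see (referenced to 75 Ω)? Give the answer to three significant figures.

VSWR ≈ 5.93

βl = 2π × 0.333 = 120°
tan(βl) = -1.74
Z_in = Z_0·(Z_L + jZ_0·tanβl)/(Z_0 + jZ_L·tanβl) = 13.2 + j15.8 Ω
Γ_s = (Z_in − Z_s)/(Z_in + Z_s) = (-61.8 + j15.8)/(88.2 + j15.8), |Γ_s| = 0.711
VSWR = (1 + |Γ_s|)/(1 − |Γ_s|)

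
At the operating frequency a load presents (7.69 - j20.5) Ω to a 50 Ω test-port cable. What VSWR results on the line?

Γ = (Z_L − Z_0)/(Z_L + Z_0) = (-42.31 − j20.5)/(57.69 − j20.5)
|Γ| = 47/61.2 = 0.768
VSWR = (1 + |Γ|)/(1 − |Γ|) = 1.77/0.232

VSWR ≈ 7.62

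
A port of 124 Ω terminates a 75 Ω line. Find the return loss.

Γ = (124 − 75)/(124 + 75) = 0.246
RL = −20·log₁₀|Γ| = −20·log₁₀(0.246)

RL ≈ 12.2 dB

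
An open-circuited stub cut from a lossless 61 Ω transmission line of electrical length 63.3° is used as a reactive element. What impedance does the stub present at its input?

Z_in ≈ −j30.7 Ω

tan(βl) = 1.99
For an open-circuited stub, Z_in = −jZ_0·cot(βl) = −jZ_0/tan(βl)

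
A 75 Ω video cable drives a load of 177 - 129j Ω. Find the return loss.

Γ = (102 − j129)/(252 − j129), |Γ| = 0.581
RL = −20·log₁₀|Γ| = −20·log₁₀(0.581)

RL ≈ 4.72 dB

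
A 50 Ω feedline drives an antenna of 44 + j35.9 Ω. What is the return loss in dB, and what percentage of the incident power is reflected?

RL ≈ 8.83 dB; 13.1% of incident power reflected

Γ = (-6 + j35.9)/(94 + j35.9), |Γ| = 0.362
RL = −20·log₁₀(0.362) = 8.83 dB
P_refl/P_inc = |Γ|² = 0.131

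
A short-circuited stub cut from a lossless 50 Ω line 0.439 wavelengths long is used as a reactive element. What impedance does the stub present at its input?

βl = 2π × 0.439 = 158°
tan(βl) = -0.403
For a short-circuited stub, Z_in = jZ_0·tan(βl)

Z_in ≈ −j20.2 Ω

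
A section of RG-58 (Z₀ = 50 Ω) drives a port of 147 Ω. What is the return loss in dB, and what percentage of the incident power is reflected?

RL ≈ 6.15 dB; 24.2% of incident power reflected

Γ = (147 − 50)/(147 + 50) = 0.492
RL = −20·log₁₀(0.492) = 6.15 dB
P_refl/P_inc = |Γ|² = 0.242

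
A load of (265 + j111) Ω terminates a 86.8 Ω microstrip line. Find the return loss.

RL ≈ 4.9 dB

Γ = (178.2 + j111)/(351.8 + j111), |Γ| = 0.569
RL = −20·log₁₀|Γ| = −20·log₁₀(0.569)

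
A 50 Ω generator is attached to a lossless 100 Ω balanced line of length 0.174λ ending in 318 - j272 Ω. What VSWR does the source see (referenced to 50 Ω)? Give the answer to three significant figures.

VSWR ≈ 3.71

βl = 2π × 0.174 = 62.6°
tan(βl) = 1.93
Z_in = Z_0·(Z_L + jZ_0·tanβl)/(Z_0 + jZ_L·tanβl) = 19.6 − j31.8 Ω
Γ_s = (Z_in − Z_s)/(Z_in + Z_s) = (-30.4 − j31.8)/(69.6 − j31.8), |Γ_s| = 0.575
VSWR = (1 + |Γ_s|)/(1 − |Γ_s|)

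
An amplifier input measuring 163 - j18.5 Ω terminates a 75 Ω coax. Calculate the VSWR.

VSWR ≈ 2.21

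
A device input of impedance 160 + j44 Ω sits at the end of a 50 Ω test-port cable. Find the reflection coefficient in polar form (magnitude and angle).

Γ ≈ 0.552 ∠ 9.97°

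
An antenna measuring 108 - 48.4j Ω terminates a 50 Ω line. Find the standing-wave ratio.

VSWR ≈ 2.68

Γ = (Z_L − Z_0)/(Z_L + Z_0) = (58 − j48.4)/(158 − j48.4)
|Γ| = 75.5/165 = 0.457
VSWR = (1 + |Γ|)/(1 − |Γ|) = 1.46/0.543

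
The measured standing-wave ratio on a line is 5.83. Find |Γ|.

|Γ| ≈ 0.707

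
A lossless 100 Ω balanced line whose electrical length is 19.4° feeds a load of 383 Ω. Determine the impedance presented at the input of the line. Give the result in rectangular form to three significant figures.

tan(βl) = tan(19.4°) = 0.352
Z_in = Z_0·(Z_L + jZ_0·tanβl)/(Z_0 + jZ_L·tanβl)
     = 100·(383 + j35.2)/(100 + j135)

Z_in ≈ 153 − j171 Ω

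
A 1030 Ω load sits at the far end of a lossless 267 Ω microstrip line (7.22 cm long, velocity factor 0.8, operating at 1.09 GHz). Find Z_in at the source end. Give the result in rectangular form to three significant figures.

Z_in ≈ 87.2 + j130 Ω

λ = v/f = 0.8·c / 1.09 GHz = 0.22 m
βl = 2π·l/λ = 2π × 0.328 = 118°
tan(βl) = tan(118°) = -1.88
Z_in = Z_0·(Z_L + jZ_0·tanβl)/(Z_0 + jZ_L·tanβl)
     = 267·(1030 − j501)/(267 − j1930)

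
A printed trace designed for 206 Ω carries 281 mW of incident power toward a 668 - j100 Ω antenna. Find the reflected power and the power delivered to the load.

|Γ| = |(462 − j100)/(874 − j100)| = 0.537
|Γ|² = 0.289
P_refl = |Γ|²·P_inc = 81.1 mW, P_del = (1 − |Γ|²)·P_inc = 200 mW

P_reflected ≈ 81.1 mW; P_delivered ≈ 200 mW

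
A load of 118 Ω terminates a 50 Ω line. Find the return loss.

RL ≈ 7.86 dB

Γ = (118 − 50)/(118 + 50) = 0.405
RL = −20·log₁₀|Γ| = −20·log₁₀(0.405)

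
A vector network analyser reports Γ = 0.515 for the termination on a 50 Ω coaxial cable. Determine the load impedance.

Z_L ≈ 156 Ω

Z_L = Z_0·(1 + Γ)/(1 − Γ) = 50·(1.52)/(0.485)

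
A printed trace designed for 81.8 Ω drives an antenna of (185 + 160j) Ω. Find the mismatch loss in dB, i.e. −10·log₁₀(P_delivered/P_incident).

mismatch loss ≈ 2.04 dB

Γ = (103.2 + j160)/(266.8 + j160), |Γ| = 0.612
|Γ|² = 0.375, so P_del/P_inc = 1 − |Γ|² = 0.625
ML = −10·log₁₀(1 − |Γ|²)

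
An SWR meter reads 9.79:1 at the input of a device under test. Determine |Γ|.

|Γ| = (S − 1)/(S + 1) = (9.79 − 1)/(9.79 + 1) = 8.79/10.8

|Γ| ≈ 0.815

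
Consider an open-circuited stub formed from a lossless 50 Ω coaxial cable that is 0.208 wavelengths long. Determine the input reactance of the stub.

X_in ≈ -13.5 Ω (capacitive)

βl = 2π × 0.208 = 74.9°
tan(βl) = 3.7
For an open-circuited stub, Z_in = −jZ_0·cot(βl) = −jZ_0/tan(βl)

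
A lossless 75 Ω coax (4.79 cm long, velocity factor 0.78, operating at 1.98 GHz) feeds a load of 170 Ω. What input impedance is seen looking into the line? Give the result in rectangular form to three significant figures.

Z_in ≈ 73.9 + j62.6 Ω

λ = v/f = 0.78·c / 1.98 GHz = 0.118 m
βl = 2π·l/λ = 2π × 0.405 = 146°
tan(βl) = tan(146°) = -0.677
Z_in = Z_0·(Z_L + jZ_0·tanβl)/(Z_0 + jZ_L·tanβl)
     = 75·(170 − j50.8)/(75 − j115)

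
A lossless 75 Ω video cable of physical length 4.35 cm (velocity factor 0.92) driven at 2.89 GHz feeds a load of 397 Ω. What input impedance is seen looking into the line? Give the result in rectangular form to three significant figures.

Z_in ≈ 130 + j176 Ω

λ = v/f = 0.92·c / 2.89 GHz = 0.0955 m
βl = 2π·l/λ = 2π × 0.455 = 164°
tan(βl) = tan(164°) = -0.287
Z_in = Z_0·(Z_L + jZ_0·tanβl)/(Z_0 + jZ_L·tanβl)
     = 75·(397 − j21.5)/(75 − j114)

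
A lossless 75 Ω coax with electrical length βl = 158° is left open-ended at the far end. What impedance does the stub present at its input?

tan(βl) = -0.404
For an open-ended stub, Z_in = −jZ_0·cot(βl) = −jZ_0/tan(βl)

Z_in ≈ +j186 Ω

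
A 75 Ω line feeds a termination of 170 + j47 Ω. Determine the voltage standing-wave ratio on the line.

Γ = (Z_L − Z_0)/(Z_L + Z_0) = (95 + j47)/(245 + j47)
|Γ| = 106/249 = 0.425
VSWR = (1 + |Γ|)/(1 − |Γ|) = 1.42/0.575

VSWR ≈ 2.48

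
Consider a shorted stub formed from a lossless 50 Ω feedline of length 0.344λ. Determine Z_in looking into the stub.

βl = 2π × 0.344 = 124°
tan(βl) = -1.49
For a shorted stub, Z_in = jZ_0·tan(βl)

Z_in ≈ −j74.6 Ω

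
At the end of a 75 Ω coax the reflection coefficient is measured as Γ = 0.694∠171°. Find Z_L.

Z_L ≈ 13.6 + j5.71 Ω

Z_L = Z_0·(1 + Γ)/(1 − Γ) = 75·(0.315 + j0.109)/(1.69 − j0.109)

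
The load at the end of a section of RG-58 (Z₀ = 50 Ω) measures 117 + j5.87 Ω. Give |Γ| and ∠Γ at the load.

Γ = (Z_L − Z_0)/(Z_L + Z_0) = (67 + j5.87)/(167 + j5.87)
|Γ| = 67.3/167 = 0.402

Γ ≈ 0.402 ∠ 2.99°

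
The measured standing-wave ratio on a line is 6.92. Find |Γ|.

|Γ| = (S − 1)/(S + 1) = (6.92 − 1)/(6.92 + 1) = 5.92/7.92

|Γ| ≈ 0.747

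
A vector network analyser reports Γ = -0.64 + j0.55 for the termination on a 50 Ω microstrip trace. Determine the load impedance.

Z_L ≈ 4.81 + j18.4 Ω

Z_L = Z_0·(1 + Γ)/(1 − Γ) = 50·(0.36 + j0.55)/(1.64 − j0.55)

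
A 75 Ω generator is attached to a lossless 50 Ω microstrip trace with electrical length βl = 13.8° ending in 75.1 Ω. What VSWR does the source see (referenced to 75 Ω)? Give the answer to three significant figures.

VSWR ≈ 1.22

tan(βl) = 0.246
Z_in = Z_0·(Z_L + jZ_0·tanβl)/(Z_0 + jZ_L·tanβl) = 70.1 − j13.6 Ω
Γ_s = (Z_in − Z_s)/(Z_in + Z_s) = (-4.91 − j13.6)/(145 − j13.6), |Γ_s| = 0.0991
VSWR = (1 + |Γ_s|)/(1 − |Γ_s|)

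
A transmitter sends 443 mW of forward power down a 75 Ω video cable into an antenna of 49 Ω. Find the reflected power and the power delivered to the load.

Γ = (49 − 75)/(49 + 75) = -0.21
|Γ|² = 0.044
P_refl = |Γ|²·P_inc = 19.5 mW, P_del = (1 − |Γ|²)·P_inc = 424 mW

P_reflected ≈ 19.5 mW; P_delivered ≈ 424 mW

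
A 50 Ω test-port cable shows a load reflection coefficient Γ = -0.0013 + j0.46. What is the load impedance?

Z_L ≈ 32.5 + j37.9 Ω

Z_L = Z_0·(1 + Γ)/(1 − Γ) = 50·(0.999 + j0.46)/(1 − j0.46)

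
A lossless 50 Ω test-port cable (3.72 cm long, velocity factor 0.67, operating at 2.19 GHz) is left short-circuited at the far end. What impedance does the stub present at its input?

λ = v/f = 0.67·c / 2.19 GHz = 0.0918 m
βl = 2π·l/λ = 2π × 0.405 = 146°
tan(βl) = -0.677
For a short-circuited stub, Z_in = jZ_0·tan(βl)

Z_in ≈ −j33.8 Ω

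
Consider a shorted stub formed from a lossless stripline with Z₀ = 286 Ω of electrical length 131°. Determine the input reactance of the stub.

X_in ≈ -329 Ω (capacitive)

tan(βl) = -1.15
For a shorted stub, Z_in = jZ_0·tan(βl)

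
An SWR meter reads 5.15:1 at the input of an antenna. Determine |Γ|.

|Γ| ≈ 0.675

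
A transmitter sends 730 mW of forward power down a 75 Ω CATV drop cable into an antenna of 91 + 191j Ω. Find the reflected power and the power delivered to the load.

|Γ| = |(16 + j191)/(166 + j191)| = 0.757
|Γ|² = 0.574
P_refl = |Γ|²·P_inc = 419 mW, P_del = (1 − |Γ|²)·P_inc = 311 mW

P_reflected ≈ 419 mW; P_delivered ≈ 311 mW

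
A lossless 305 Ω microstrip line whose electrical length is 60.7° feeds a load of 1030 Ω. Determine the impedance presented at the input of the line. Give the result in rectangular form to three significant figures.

Z_in ≈ 116 − j152 Ω

tan(βl) = tan(60.7°) = 1.78
Z_in = Z_0·(Z_L + jZ_0·tanβl)/(Z_0 + jZ_L·tanβl)
     = 305·(1030 + j544)/(305 + j1840)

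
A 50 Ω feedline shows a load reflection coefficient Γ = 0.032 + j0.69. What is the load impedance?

Z_L = Z_0·(1 + Γ)/(1 − Γ) = 50·(1.03 + j0.69)/(0.968 − j0.69)

Z_L ≈ 18.5 + j48.8 Ω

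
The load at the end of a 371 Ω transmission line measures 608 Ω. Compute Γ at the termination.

Γ = 0.242

Γ = (Z_L − Z_0)/(Z_L + Z_0) = (608 − 371)/(608 + 371) = 237/979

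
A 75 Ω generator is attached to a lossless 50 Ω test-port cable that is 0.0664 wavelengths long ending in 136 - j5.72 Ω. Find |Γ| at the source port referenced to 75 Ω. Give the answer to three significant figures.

|Γ| ≈ 0.39

βl = 2π × 0.0664 = 23.9°
tan(βl) = 0.443
Z_in = Z_0·(Z_L + jZ_0·tanβl)/(Z_0 + jZ_L·tanβl) = 63.6 − j57.4 Ω
Γ_s = (Z_in − Z_s)/(Z_in + Z_s) = (-11.4 − j57.4)/(139 − j57.4), |Γ_s| = 0.39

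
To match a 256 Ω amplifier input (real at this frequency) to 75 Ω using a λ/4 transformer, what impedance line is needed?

Z_qwt ≈ 139 Ω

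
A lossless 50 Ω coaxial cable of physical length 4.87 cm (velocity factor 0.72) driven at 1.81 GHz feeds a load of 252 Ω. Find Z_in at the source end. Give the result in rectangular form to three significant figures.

Z_in ≈ 30.5 + j67.5 Ω

λ = v/f = 0.72·c / 1.81 GHz = 0.119 m
βl = 2π·l/λ = 2π × 0.408 = 147°
tan(βl) = tan(147°) = -0.652
Z_in = Z_0·(Z_L + jZ_0·tanβl)/(Z_0 + jZ_L·tanβl)
     = 50·(252 − j32.6)/(50 − j164)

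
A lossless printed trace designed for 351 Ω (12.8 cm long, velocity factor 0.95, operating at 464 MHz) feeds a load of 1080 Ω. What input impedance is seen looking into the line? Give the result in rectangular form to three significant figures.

λ = v/f = 0.95·c / 464 MHz = 0.614 m
βl = 2π·l/λ = 2π × 0.208 = 75°
tan(βl) = tan(75°) = 3.74
Z_in = Z_0·(Z_L + jZ_0·tanβl)/(Z_0 + jZ_L·tanβl)
     = 351·(1080 + j1310)/(351 + j4040)

Z_in ≈ 121 − j83.4 Ω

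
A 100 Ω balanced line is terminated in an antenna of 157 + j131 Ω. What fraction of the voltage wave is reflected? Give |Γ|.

|Γ| ≈ 0.495

Γ = (Z_L − Z_0)/(Z_L + Z_0) = (57 + j131)/(257 + j131)
|Γ| = 143/288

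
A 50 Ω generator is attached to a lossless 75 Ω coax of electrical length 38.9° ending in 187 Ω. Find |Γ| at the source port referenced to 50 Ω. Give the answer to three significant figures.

tan(βl) = 0.807
Z_in = Z_0·(Z_L + jZ_0·tanβl)/(Z_0 + jZ_L·tanβl) = 61.2 − j62.5 Ω
Γ_s = (Z_in − Z_s)/(Z_in + Z_s) = (11.2 − j62.5)/(111 − j62.5), |Γ_s| = 0.498

|Γ| ≈ 0.498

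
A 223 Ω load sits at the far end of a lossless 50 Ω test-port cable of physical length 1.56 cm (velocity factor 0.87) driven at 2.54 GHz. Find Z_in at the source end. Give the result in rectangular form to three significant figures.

λ = v/f = 0.87·c / 2.54 GHz = 0.103 m
βl = 2π·l/λ = 2π × 0.152 = 54.7°
tan(βl) = tan(54.7°) = 1.41
Z_in = Z_0·(Z_L + jZ_0·tanβl)/(Z_0 + jZ_L·tanβl)
     = 50·(223 + j70.5)/(50 + j314)

Z_in ≈ 16.4 − j32.8 Ω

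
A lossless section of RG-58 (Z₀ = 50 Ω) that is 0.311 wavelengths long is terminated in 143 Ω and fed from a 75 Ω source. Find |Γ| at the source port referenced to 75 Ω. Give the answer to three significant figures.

βl = 2π × 0.311 = 112°
tan(βl) = -2.48
Z_in = Z_0·(Z_L + jZ_0·tanβl)/(Z_0 + jZ_L·tanβl) = 19.9 + j17.4 Ω
Γ_s = (Z_in − Z_s)/(Z_in + Z_s) = (-55.1 + j17.4)/(94.9 + j17.4), |Γ_s| = 0.598

|Γ| ≈ 0.598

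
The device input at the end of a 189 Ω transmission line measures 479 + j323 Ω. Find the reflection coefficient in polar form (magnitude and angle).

Γ = (Z_L − Z_0)/(Z_L + Z_0) = (290 + j323)/(668 + j323)
|Γ| = 434/742 = 0.585

Γ ≈ 0.585 ∠ 22.3°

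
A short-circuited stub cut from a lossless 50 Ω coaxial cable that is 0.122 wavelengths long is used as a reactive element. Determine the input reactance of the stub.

X_in ≈ 48.1 Ω (inductive)

βl = 2π × 0.122 = 43.9°
tan(βl) = 0.963
For a short-circuited stub, Z_in = jZ_0·tan(βl)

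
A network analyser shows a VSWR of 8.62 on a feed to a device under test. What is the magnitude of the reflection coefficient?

|Γ| ≈ 0.792

|Γ| = (S − 1)/(S + 1) = (8.62 − 1)/(8.62 + 1) = 7.62/9.62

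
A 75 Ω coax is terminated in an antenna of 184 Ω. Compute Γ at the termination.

Γ = (Z_L − Z_0)/(Z_L + Z_0) = (184 − 75)/(184 + 75) = 109/259

Γ = 0.421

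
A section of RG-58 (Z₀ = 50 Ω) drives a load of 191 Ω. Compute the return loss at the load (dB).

Γ = (191 − 50)/(191 + 50) = 0.585
RL = −20·log₁₀|Γ| = −20·log₁₀(0.585)

RL ≈ 4.66 dB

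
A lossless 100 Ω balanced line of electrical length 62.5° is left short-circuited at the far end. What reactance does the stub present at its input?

X_in ≈ 192 Ω (inductive)

tan(βl) = 1.92
For a short-circuited stub, Z_in = jZ_0·tan(βl)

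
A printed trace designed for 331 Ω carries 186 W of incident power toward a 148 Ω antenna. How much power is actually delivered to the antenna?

Γ = (148 − 331)/(148 + 331) = -0.382
|Γ|² = 0.146
P_refl = |Γ|²·P_inc = 27.1 W, P_del = (1 − |Γ|²)·P_inc = 159 W

P_delivered ≈ 159 W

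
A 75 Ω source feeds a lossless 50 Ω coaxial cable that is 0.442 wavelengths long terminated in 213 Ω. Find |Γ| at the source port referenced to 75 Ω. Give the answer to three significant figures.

|Γ| ≈ 0.537

βl = 2π × 0.442 = 159°
tan(βl) = -0.381
Z_in = Z_0·(Z_L + jZ_0·tanβl)/(Z_0 + jZ_L·tanβl) = 67 + j89.8 Ω
Γ_s = (Z_in − Z_s)/(Z_in + Z_s) = (-7.98 + j89.8)/(142 + j89.8), |Γ_s| = 0.537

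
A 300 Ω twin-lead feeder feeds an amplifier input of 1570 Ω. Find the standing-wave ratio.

VSWR ≈ 5.23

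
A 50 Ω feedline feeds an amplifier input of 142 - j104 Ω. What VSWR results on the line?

Γ = (Z_L − Z_0)/(Z_L + Z_0) = (92 − j104)/(192 − j104)
|Γ| = 139/218 = 0.636
VSWR = (1 + |Γ|)/(1 − |Γ|) = 1.64/0.364

VSWR ≈ 4.49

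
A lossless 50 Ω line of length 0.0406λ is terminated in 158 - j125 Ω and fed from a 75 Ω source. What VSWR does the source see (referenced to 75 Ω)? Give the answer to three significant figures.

VSWR ≈ 4.24

βl = 2π × 0.0406 = 14.6°
tan(βl) = 0.261
Z_in = Z_0·(Z_L + jZ_0·tanβl)/(Z_0 + jZ_L·tanβl) = 49.5 − j92.5 Ω
Γ_s = (Z_in − Z_s)/(Z_in + Z_s) = (-25.5 − j92.5)/(125 − j92.5), |Γ_s| = 0.618
VSWR = (1 + |Γ_s|)/(1 − |Γ_s|)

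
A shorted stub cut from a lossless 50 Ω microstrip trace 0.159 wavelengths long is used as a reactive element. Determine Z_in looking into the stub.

Z_in ≈ +j77.7 Ω

βl = 2π × 0.159 = 57.2°
tan(βl) = 1.55
For a shorted stub, Z_in = jZ_0·tan(βl)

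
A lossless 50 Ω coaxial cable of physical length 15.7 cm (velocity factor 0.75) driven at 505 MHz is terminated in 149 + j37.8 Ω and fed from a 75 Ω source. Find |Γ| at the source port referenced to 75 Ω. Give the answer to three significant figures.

|Γ| ≈ 0.607

λ = v/f = 0.75·c / 505 MHz = 0.446 m
βl = 2π·l/λ = 2π × 0.352 = 127°
tan(βl) = -1.33
Z_in = Z_0·(Z_L + jZ_0·tanβl)/(Z_0 + jZ_L·tanβl) = 20.9 + j26.9 Ω
Γ_s = (Z_in − Z_s)/(Z_in + Z_s) = (-54.1 + j26.9)/(95.9 + j26.9), |Γ_s| = 0.607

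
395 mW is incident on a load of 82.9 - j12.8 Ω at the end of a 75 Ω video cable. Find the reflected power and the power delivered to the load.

P_reflected ≈ 3.56 mW; P_delivered ≈ 391 mW

|Γ| = |(7.9 − j12.8)/(157.9 − j12.8)| = 0.0949
|Γ|² = 0.00902
P_refl = |Γ|²·P_inc = 3.56 mW, P_del = (1 − |Γ|²)·P_inc = 391 mW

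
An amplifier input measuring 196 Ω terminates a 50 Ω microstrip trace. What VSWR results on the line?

VSWR ≈ 3.92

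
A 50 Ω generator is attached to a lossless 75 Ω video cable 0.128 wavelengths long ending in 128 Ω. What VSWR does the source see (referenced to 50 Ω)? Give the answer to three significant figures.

VSWR ≈ 1.95

βl = 2π × 0.128 = 46.1°
tan(βl) = 1.04
Z_in = Z_0·(Z_L + jZ_0·tanβl)/(Z_0 + jZ_L·tanβl) = 64.2 − j36 Ω
Γ_s = (Z_in − Z_s)/(Z_in + Z_s) = (14.2 − j36)/(114 − j36), |Γ_s| = 0.323
VSWR = (1 + |Γ_s|)/(1 − |Γ_s|)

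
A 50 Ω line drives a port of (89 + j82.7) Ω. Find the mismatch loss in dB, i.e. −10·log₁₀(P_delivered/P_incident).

Γ = (39 + j82.7)/(139 + j82.7), |Γ| = 0.565
|Γ|² = 0.32, so P_del/P_inc = 1 − |Γ|² = 0.68
ML = −10·log₁₀(1 − |Γ|²)

mismatch loss ≈ 1.67 dB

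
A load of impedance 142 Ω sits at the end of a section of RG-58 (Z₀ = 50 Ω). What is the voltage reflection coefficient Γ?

Γ = 0.479

Γ = (Z_L − Z_0)/(Z_L + Z_0) = (142 − 50)/(142 + 50) = 92/192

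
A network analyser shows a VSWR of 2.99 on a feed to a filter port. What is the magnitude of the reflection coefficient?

|Γ| ≈ 0.499

|Γ| = (S − 1)/(S + 1) = (2.99 − 1)/(2.99 + 1) = 1.99/3.99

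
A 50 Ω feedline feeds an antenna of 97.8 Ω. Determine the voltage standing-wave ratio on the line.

VSWR ≈ 1.96

For a purely resistive load, VSWR = R_L/Z_0 or Z_0/R_L (whichever > 1) = 97.8/50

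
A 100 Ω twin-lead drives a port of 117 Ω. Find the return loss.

Γ = (117 − 100)/(117 + 100) = 0.0783
RL = −20·log₁₀|Γ| = −20·log₁₀(0.0783)

RL ≈ 22.1 dB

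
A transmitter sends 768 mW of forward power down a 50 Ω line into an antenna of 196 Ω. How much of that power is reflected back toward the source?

P_reflected ≈ 271 mW

Γ = (196 − 50)/(196 + 50) = 0.593
|Γ|² = 0.352
P_refl = |Γ|²·P_inc = 271 mW, P_del = (1 − |Γ|²)·P_inc = 497 mW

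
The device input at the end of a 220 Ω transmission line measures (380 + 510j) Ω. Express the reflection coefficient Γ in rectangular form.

Γ ≈ 0.574 + j0.362

Γ = (Z_L − Z_0)/(Z_L + Z_0) = (160 + j510)/(600 + j510)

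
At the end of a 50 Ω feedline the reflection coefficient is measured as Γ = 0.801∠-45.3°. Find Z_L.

Z_L ≈ 34.8 − j111 Ω

Z_L = Z_0·(1 + Γ)/(1 − Γ) = 50·(1.56 − j0.569)/(0.437 + j0.569)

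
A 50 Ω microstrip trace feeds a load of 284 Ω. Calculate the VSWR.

VSWR ≈ 5.68

Γ = (284 − 50)/(284 + 50) = 0.701
VSWR = (1 + 0.701)/(1 − 0.701)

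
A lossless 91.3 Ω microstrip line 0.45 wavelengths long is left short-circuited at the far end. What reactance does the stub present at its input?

βl = 2π × 0.45 = 162°
tan(βl) = -0.325
For a short-circuited stub, Z_in = jZ_0·tan(βl)

X_in ≈ -29.7 Ω (capacitive)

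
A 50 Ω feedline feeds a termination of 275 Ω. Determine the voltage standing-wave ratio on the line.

VSWR ≈ 5.5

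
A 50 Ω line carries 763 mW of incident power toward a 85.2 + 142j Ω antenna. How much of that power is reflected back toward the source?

|Γ| = |(35.2 + j142)/(135.2 + j142)| = 0.746
|Γ|² = 0.557
P_refl = |Γ|²·P_inc = 425 mW, P_del = (1 − |Γ|²)·P_inc = 338 mW

P_reflected ≈ 425 mW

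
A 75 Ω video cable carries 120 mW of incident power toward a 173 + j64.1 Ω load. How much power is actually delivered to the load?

P_delivered ≈ 94.9 mW

|Γ| = |(98 + j64.1)/(248 + j64.1)| = 0.457
|Γ|² = 0.209
P_refl = |Γ|²·P_inc = 25.1 mW, P_del = (1 − |Γ|²)·P_inc = 94.9 mW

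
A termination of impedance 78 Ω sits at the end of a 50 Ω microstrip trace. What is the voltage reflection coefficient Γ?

Γ = (Z_L − Z_0)/(Z_L + Z_0) = (78 − 50)/(78 + 50) = 28/128

Γ = 0.219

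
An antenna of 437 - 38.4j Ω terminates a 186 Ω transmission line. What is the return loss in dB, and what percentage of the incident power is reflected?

Γ = (251 − j38.4)/(623 − j38.4), |Γ| = 0.407
RL = −20·log₁₀(0.407) = 7.81 dB
P_refl/P_inc = |Γ|² = 0.165

RL ≈ 7.81 dB; 16.5% of incident power reflected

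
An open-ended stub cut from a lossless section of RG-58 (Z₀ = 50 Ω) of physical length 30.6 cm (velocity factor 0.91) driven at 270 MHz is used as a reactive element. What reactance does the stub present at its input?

λ = v/f = 0.91·c / 270 MHz = 1.01 m
βl = 2π·l/λ = 2π × 0.303 = 109°
tan(βl) = -2.91
For an open-ended stub, Z_in = −jZ_0·cot(βl) = −jZ_0/tan(βl)

X_in ≈ 17.2 Ω (inductive)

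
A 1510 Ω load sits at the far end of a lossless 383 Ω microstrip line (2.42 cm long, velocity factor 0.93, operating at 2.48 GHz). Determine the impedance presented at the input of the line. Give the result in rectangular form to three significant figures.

λ = v/f = 0.93·c / 2.48 GHz = 0.113 m
βl = 2π·l/λ = 2π × 0.215 = 77.4°
tan(βl) = tan(77.4°) = 4.49
Z_in = Z_0·(Z_L + jZ_0·tanβl)/(Z_0 + jZ_L·tanβl)
     = 383·(1510 + j1720)/(383 + j6780)

Z_in ≈ 102 − j79.6 Ω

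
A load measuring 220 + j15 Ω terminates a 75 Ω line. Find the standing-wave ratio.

VSWR ≈ 2.95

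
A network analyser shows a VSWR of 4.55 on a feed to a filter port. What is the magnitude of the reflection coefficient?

|Γ| = (S − 1)/(S + 1) = (4.55 − 1)/(4.55 + 1) = 3.55/5.55

|Γ| ≈ 0.64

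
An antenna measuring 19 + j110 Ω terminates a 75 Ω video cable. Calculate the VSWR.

Γ = (Z_L − Z_0)/(Z_L + Z_0) = (-56 + j110)/(94 + j110)
|Γ| = 123/145 = 0.853
VSWR = (1 + |Γ|)/(1 − |Γ|) = 1.85/0.147

VSWR ≈ 12.6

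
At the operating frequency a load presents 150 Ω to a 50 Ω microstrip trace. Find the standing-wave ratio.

VSWR ≈ 3

Γ = (150 − 50)/(150 + 50) = 0.5
VSWR = (1 + 0.5)/(1 − 0.5)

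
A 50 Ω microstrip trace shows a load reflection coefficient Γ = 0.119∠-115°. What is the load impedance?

Z_L ≈ 44.2 − j9.67 Ω

Z_L = Z_0·(1 + Γ)/(1 − Γ) = 50·(0.95 − j0.108)/(1.05 + j0.108)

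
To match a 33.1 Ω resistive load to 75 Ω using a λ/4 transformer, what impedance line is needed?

Z_qwt ≈ 49.8 Ω

Z_qwt = √(Z_0·R_L) = √(75 × 33.1) = √2482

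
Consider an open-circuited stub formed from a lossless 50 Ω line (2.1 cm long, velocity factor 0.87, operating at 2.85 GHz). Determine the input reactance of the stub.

λ = v/f = 0.87·c / 2.85 GHz = 0.0916 m
βl = 2π·l/λ = 2π × 0.229 = 82.6°
tan(βl) = 7.65
For an open-circuited stub, Z_in = −jZ_0·cot(βl) = −jZ_0/tan(βl)

X_in ≈ -6.54 Ω (capacitive)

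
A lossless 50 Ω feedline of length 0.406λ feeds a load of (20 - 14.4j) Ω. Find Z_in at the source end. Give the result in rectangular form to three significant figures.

βl = 2π × 0.406 = 146°
tan(βl) = tan(146°) = -0.67
Z_in = Z_0·(Z_L + jZ_0·tanβl)/(Z_0 + jZ_L·tanβl)
     = 50·(20 − j47.9)/(40.3 − j13.4)

Z_in ≈ 40.1 − j46.1 Ω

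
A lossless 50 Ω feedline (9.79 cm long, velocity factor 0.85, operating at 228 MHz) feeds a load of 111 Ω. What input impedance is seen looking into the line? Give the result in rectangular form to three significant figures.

λ = v/f = 0.85·c / 228 MHz = 1.12 m
βl = 2π·l/λ = 2π × 0.0875 = 31.5°
tan(βl) = tan(31.5°) = 0.613
Z_in = Z_0·(Z_L + jZ_0·tanβl)/(Z_0 + jZ_L·tanβl)
     = 50·(111 + j30.7)/(50 + j68.1)

Z_in ≈ 53.5 − j42.2 Ω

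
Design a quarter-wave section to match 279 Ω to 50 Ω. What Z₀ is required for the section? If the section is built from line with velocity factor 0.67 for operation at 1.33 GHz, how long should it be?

Z_qwt = √(Z_0·R_L) = √(50 × 279) = √13950
λ = 0.67·c/f = 0.151 m, so l = λ/4 = 0.0378 m

Z_qwt ≈ 118 Ω; length ≈ 3.78 cm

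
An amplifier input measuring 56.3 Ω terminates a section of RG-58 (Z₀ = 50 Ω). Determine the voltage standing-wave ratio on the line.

VSWR ≈ 1.13

For a purely resistive load, VSWR = R_L/Z_0 or Z_0/R_L (whichever > 1) = 56.3/50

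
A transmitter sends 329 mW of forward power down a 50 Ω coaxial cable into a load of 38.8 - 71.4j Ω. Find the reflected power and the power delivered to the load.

|Γ| = |(-11.2 − j71.4)/(88.8 − j71.4)| = 0.634
|Γ|² = 0.402
P_refl = |Γ|²·P_inc = 132 mW, P_del = (1 − |Γ|²)·P_inc = 197 mW

P_reflected ≈ 132 mW; P_delivered ≈ 197 mW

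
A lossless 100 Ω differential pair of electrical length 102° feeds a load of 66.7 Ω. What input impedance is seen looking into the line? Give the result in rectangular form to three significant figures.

tan(βl) = tan(102°) = -4.7
Z_in = Z_0·(Z_L + jZ_0·tanβl)/(Z_0 + jZ_L·tanβl)
     = 100·(66.7 − j470)/(100 − j314)

Z_in ≈ 142 − j24.1 Ω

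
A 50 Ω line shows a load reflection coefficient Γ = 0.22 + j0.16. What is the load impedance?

Z_L = Z_0·(1 + Γ)/(1 − Γ) = 50·(1.22 + j0.16)/(0.78 − j0.16)

Z_L ≈ 73 + j25.2 Ω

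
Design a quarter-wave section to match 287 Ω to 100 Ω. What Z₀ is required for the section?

Z_qwt = √(Z_0·R_L) = √(100 × 287) = √28700

Z_qwt ≈ 169 Ω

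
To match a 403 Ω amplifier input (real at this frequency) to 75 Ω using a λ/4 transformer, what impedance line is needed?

Z_qwt ≈ 174 Ω

Z_qwt = √(Z_0·R_L) = √(75 × 403) = √30220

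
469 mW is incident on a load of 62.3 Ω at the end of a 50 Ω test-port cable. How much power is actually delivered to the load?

P_delivered ≈ 463 mW

Γ = (62.3 − 50)/(62.3 + 50) = 0.11
|Γ|² = 0.012
P_refl = |Γ|²·P_inc = 5.63 mW, P_del = (1 − |Γ|²)·P_inc = 463 mW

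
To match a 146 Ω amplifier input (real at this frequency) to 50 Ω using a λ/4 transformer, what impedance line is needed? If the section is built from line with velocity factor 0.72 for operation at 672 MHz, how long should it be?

Z_qwt ≈ 85.4 Ω; length ≈ 8.04 cm

Z_qwt = √(Z_0·R_L) = √(50 × 146) = √7300
λ = 0.72·c/f = 0.321 m, so l = λ/4 = 0.0804 m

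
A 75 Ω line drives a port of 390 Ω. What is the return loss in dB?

RL ≈ 3.38 dB

Γ = (390 − 75)/(390 + 75) = 0.677
RL = −20·log₁₀|Γ| = −20·log₁₀(0.677)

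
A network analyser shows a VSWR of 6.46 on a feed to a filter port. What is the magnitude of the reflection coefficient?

|Γ| ≈ 0.732

|Γ| = (S − 1)/(S + 1) = (6.46 − 1)/(6.46 + 1) = 5.46/7.46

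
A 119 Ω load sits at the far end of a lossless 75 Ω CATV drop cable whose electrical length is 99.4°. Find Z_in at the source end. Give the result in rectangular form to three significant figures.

tan(βl) = tan(99.4°) = -6.04
Z_in = Z_0·(Z_L + jZ_0·tanβl)/(Z_0 + jZ_L·tanβl)
     = 75·(119 − j453)/(75 − j719)

Z_in ≈ 48 + j7.4 Ω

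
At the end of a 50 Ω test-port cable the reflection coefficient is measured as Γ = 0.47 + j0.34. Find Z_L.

Z_L = Z_0·(1 + Γ)/(1 − Γ) = 50·(1.47 + j0.34)/(0.53 − j0.34)

Z_L ≈ 83.7 + j85.8 Ω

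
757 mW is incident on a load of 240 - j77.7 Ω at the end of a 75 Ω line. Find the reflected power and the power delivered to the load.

P_reflected ≈ 239 mW; P_delivered ≈ 518 mW

|Γ| = |(165 − j77.7)/(315 − j77.7)| = 0.562
|Γ|² = 0.316
P_refl = |Γ|²·P_inc = 239 mW, P_del = (1 − |Γ|²)·P_inc = 518 mW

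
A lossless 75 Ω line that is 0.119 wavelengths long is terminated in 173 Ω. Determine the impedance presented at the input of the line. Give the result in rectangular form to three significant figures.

βl = 2π × 0.119 = 42.8°
tan(βl) = tan(42.8°) = 0.927
Z_in = Z_0·(Z_L + jZ_0·tanβl)/(Z_0 + jZ_L·tanβl)
     = 75·(173 + j69.5)/(75 + j160)

Z_in ≈ 57.7 − j53.9 Ω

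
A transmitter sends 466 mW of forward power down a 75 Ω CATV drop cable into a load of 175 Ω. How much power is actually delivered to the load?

Γ = (175 − 75)/(175 + 75) = 0.4
|Γ|² = 0.16
P_refl = |Γ|²·P_inc = 74.6 mW, P_del = (1 − |Γ|²)·P_inc = 391 mW

P_delivered ≈ 391 mW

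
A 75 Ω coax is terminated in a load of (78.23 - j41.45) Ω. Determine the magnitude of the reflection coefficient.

Γ = (Z_L − Z_0)/(Z_L + Z_0) = (3.23 − j41.45)/(153.2 − j41.45)
|Γ| = 41.6/159

|Γ| ≈ 0.262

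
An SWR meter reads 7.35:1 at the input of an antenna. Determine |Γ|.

|Γ| ≈ 0.76

|Γ| = (S − 1)/(S + 1) = (7.35 − 1)/(7.35 + 1) = 6.35/8.35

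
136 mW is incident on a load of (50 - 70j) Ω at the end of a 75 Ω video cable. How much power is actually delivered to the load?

P_delivered ≈ 99.4 mW

|Γ| = |(-25 − j70)/(125 − j70)| = 0.519
|Γ|² = 0.269
P_refl = |Γ|²·P_inc = 36.6 mW, P_del = (1 − |Γ|²)·P_inc = 99.4 mW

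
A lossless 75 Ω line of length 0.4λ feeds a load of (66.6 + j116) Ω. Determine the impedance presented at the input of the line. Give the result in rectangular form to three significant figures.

Z_in ≈ 20.7 + j35.2 Ω

βl = 2π × 0.4 = 144°
tan(βl) = tan(144°) = -0.727
Z_in = Z_0·(Z_L + jZ_0·tanβl)/(Z_0 + jZ_L·tanβl)
     = 75·(66.6 + j61.5)/(159 − j48.4)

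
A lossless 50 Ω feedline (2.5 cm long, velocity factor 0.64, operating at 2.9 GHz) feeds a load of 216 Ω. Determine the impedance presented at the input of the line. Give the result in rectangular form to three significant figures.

λ = v/f = 0.64·c / 2.9 GHz = 0.0662 m
βl = 2π·l/λ = 2π × 0.378 = 136°
tan(βl) = tan(136°) = -0.968
Z_in = Z_0·(Z_L + jZ_0·tanβl)/(Z_0 + jZ_L·tanβl)
     = 50·(216 − j48.4)/(50 − j209)

Z_in ≈ 22.6 + j46.2 Ω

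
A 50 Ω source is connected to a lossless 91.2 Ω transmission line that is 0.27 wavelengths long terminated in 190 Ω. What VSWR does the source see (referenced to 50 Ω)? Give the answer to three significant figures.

VSWR ≈ 1.25

βl = 2π × 0.27 = 97.2°
tan(βl) = -7.92
Z_in = Z_0·(Z_L + jZ_0·tanβl)/(Z_0 + jZ_L·tanβl) = 44.3 + j8.83 Ω
Γ_s = (Z_in − Z_s)/(Z_in + Z_s) = (-5.69 + j8.83)/(94.3 + j8.83), |Γ_s| = 0.111
VSWR = (1 + |Γ_s|)/(1 − |Γ_s|)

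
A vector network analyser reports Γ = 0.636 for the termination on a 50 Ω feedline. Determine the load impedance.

Z_L ≈ 225 Ω

Z_L = Z_0·(1 + Γ)/(1 − Γ) = 50·(1.64)/(0.364)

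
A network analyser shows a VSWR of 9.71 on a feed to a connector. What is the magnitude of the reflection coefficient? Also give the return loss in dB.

|Γ| ≈ 0.813; return loss ≈ 1.8 dB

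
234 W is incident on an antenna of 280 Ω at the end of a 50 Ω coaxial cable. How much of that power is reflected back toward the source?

P_reflected ≈ 114 W

Γ = (280 − 50)/(280 + 50) = 0.697
|Γ|² = 0.486
P_refl = |Γ|²·P_inc = 114 W, P_del = (1 − |Γ|²)·P_inc = 120 W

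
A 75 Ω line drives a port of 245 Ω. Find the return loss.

Γ = (245 − 75)/(245 + 75) = 0.531
RL = −20·log₁₀|Γ| = −20·log₁₀(0.531)

RL ≈ 5.49 dB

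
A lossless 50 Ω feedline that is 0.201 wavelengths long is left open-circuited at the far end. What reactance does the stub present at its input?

X_in ≈ -15.9 Ω (capacitive)

βl = 2π × 0.201 = 72.4°
tan(βl) = 3.14
For an open-circuited stub, Z_in = −jZ_0·cot(βl) = −jZ_0/tan(βl)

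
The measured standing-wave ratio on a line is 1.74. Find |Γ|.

|Γ| = (S − 1)/(S + 1) = (1.74 − 1)/(1.74 + 1) = 0.74/2.74

|Γ| ≈ 0.27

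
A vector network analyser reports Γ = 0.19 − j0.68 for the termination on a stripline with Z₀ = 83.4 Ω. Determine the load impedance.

Z_L = Z_0·(1 + Γ)/(1 − Γ) = 83.4·(1.19 − j0.68)/(0.81 + j0.68)

Z_L ≈ 37.4 − j101 Ω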